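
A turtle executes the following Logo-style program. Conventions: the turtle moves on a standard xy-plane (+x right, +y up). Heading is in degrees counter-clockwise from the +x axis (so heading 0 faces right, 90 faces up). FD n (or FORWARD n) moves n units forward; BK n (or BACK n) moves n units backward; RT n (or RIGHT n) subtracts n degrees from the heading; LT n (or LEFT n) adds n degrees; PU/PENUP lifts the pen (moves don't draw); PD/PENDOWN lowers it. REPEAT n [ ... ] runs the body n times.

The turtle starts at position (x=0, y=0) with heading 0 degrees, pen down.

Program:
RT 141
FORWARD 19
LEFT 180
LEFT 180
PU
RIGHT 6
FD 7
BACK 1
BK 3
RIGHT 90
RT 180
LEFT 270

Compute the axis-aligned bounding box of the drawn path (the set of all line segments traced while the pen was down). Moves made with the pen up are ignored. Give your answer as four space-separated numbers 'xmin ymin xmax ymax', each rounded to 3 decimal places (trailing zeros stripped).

Answer: -14.766 -11.957 0 0

Derivation:
Executing turtle program step by step:
Start: pos=(0,0), heading=0, pen down
RT 141: heading 0 -> 219
FD 19: (0,0) -> (-14.766,-11.957) [heading=219, draw]
LT 180: heading 219 -> 39
LT 180: heading 39 -> 219
PU: pen up
RT 6: heading 219 -> 213
FD 7: (-14.766,-11.957) -> (-20.636,-15.77) [heading=213, move]
BK 1: (-20.636,-15.77) -> (-19.798,-15.225) [heading=213, move]
BK 3: (-19.798,-15.225) -> (-17.282,-13.591) [heading=213, move]
RT 90: heading 213 -> 123
RT 180: heading 123 -> 303
LT 270: heading 303 -> 213
Final: pos=(-17.282,-13.591), heading=213, 1 segment(s) drawn

Segment endpoints: x in {-14.766, 0}, y in {-11.957, 0}
xmin=-14.766, ymin=-11.957, xmax=0, ymax=0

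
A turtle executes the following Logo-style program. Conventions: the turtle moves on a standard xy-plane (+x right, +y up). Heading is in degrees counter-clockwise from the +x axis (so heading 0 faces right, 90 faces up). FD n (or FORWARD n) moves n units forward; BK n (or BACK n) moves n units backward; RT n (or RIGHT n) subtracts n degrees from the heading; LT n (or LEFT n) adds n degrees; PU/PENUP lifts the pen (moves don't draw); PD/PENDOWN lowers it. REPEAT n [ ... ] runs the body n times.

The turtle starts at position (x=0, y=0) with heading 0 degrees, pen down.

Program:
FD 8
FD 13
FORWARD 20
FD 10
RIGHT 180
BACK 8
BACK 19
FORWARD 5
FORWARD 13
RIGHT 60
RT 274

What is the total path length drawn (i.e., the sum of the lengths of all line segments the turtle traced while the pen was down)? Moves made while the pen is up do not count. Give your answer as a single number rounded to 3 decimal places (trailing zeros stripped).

Executing turtle program step by step:
Start: pos=(0,0), heading=0, pen down
FD 8: (0,0) -> (8,0) [heading=0, draw]
FD 13: (8,0) -> (21,0) [heading=0, draw]
FD 20: (21,0) -> (41,0) [heading=0, draw]
FD 10: (41,0) -> (51,0) [heading=0, draw]
RT 180: heading 0 -> 180
BK 8: (51,0) -> (59,0) [heading=180, draw]
BK 19: (59,0) -> (78,0) [heading=180, draw]
FD 5: (78,0) -> (73,0) [heading=180, draw]
FD 13: (73,0) -> (60,0) [heading=180, draw]
RT 60: heading 180 -> 120
RT 274: heading 120 -> 206
Final: pos=(60,0), heading=206, 8 segment(s) drawn

Segment lengths:
  seg 1: (0,0) -> (8,0), length = 8
  seg 2: (8,0) -> (21,0), length = 13
  seg 3: (21,0) -> (41,0), length = 20
  seg 4: (41,0) -> (51,0), length = 10
  seg 5: (51,0) -> (59,0), length = 8
  seg 6: (59,0) -> (78,0), length = 19
  seg 7: (78,0) -> (73,0), length = 5
  seg 8: (73,0) -> (60,0), length = 13
Total = 96

Answer: 96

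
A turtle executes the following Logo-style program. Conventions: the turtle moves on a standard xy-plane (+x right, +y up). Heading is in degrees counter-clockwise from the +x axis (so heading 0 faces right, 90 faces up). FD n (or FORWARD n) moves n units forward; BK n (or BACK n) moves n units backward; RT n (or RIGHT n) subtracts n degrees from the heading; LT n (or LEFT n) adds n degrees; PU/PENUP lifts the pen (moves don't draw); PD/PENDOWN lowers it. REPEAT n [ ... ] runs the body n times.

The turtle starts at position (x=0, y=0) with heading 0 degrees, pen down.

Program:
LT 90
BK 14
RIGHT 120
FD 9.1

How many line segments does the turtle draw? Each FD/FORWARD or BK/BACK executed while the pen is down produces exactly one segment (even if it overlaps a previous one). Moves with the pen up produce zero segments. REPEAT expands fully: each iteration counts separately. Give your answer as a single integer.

Answer: 2

Derivation:
Executing turtle program step by step:
Start: pos=(0,0), heading=0, pen down
LT 90: heading 0 -> 90
BK 14: (0,0) -> (0,-14) [heading=90, draw]
RT 120: heading 90 -> 330
FD 9.1: (0,-14) -> (7.881,-18.55) [heading=330, draw]
Final: pos=(7.881,-18.55), heading=330, 2 segment(s) drawn
Segments drawn: 2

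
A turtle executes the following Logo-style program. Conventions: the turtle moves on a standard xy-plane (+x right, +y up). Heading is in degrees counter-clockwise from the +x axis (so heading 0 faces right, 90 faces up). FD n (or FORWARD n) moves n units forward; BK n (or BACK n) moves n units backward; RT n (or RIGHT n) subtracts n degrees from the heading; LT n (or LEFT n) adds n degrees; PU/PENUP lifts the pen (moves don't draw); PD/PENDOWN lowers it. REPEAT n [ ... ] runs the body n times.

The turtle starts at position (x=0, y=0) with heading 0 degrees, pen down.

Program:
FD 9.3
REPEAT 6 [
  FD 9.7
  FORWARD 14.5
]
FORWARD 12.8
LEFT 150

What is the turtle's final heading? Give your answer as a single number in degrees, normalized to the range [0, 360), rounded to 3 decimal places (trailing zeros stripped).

Executing turtle program step by step:
Start: pos=(0,0), heading=0, pen down
FD 9.3: (0,0) -> (9.3,0) [heading=0, draw]
REPEAT 6 [
  -- iteration 1/6 --
  FD 9.7: (9.3,0) -> (19,0) [heading=0, draw]
  FD 14.5: (19,0) -> (33.5,0) [heading=0, draw]
  -- iteration 2/6 --
  FD 9.7: (33.5,0) -> (43.2,0) [heading=0, draw]
  FD 14.5: (43.2,0) -> (57.7,0) [heading=0, draw]
  -- iteration 3/6 --
  FD 9.7: (57.7,0) -> (67.4,0) [heading=0, draw]
  FD 14.5: (67.4,0) -> (81.9,0) [heading=0, draw]
  -- iteration 4/6 --
  FD 9.7: (81.9,0) -> (91.6,0) [heading=0, draw]
  FD 14.5: (91.6,0) -> (106.1,0) [heading=0, draw]
  -- iteration 5/6 --
  FD 9.7: (106.1,0) -> (115.8,0) [heading=0, draw]
  FD 14.5: (115.8,0) -> (130.3,0) [heading=0, draw]
  -- iteration 6/6 --
  FD 9.7: (130.3,0) -> (140,0) [heading=0, draw]
  FD 14.5: (140,0) -> (154.5,0) [heading=0, draw]
]
FD 12.8: (154.5,0) -> (167.3,0) [heading=0, draw]
LT 150: heading 0 -> 150
Final: pos=(167.3,0), heading=150, 14 segment(s) drawn

Answer: 150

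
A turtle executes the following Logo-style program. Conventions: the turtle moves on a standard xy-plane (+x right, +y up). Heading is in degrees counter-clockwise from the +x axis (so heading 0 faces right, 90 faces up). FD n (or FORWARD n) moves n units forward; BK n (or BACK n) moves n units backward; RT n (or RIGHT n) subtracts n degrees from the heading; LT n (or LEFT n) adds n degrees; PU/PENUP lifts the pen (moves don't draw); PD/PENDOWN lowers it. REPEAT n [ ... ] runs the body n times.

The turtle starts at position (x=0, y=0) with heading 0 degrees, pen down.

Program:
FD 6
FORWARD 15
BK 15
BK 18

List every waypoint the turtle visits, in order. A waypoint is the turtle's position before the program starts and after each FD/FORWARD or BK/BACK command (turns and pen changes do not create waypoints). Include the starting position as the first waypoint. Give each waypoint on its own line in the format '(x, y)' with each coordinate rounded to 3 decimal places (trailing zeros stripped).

Answer: (0, 0)
(6, 0)
(21, 0)
(6, 0)
(-12, 0)

Derivation:
Executing turtle program step by step:
Start: pos=(0,0), heading=0, pen down
FD 6: (0,0) -> (6,0) [heading=0, draw]
FD 15: (6,0) -> (21,0) [heading=0, draw]
BK 15: (21,0) -> (6,0) [heading=0, draw]
BK 18: (6,0) -> (-12,0) [heading=0, draw]
Final: pos=(-12,0), heading=0, 4 segment(s) drawn
Waypoints (5 total):
(0, 0)
(6, 0)
(21, 0)
(6, 0)
(-12, 0)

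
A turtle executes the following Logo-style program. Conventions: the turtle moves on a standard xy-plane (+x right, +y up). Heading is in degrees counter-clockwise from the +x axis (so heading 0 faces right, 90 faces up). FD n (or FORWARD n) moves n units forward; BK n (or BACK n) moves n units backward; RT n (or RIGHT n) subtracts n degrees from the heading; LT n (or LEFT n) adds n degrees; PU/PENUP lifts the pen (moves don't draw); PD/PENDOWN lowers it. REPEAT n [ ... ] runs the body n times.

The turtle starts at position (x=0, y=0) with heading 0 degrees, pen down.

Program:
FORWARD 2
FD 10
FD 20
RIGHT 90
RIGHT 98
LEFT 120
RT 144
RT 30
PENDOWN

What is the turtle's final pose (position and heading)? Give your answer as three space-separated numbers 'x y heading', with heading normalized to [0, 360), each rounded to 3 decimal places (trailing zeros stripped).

Answer: 32 0 118

Derivation:
Executing turtle program step by step:
Start: pos=(0,0), heading=0, pen down
FD 2: (0,0) -> (2,0) [heading=0, draw]
FD 10: (2,0) -> (12,0) [heading=0, draw]
FD 20: (12,0) -> (32,0) [heading=0, draw]
RT 90: heading 0 -> 270
RT 98: heading 270 -> 172
LT 120: heading 172 -> 292
RT 144: heading 292 -> 148
RT 30: heading 148 -> 118
PD: pen down
Final: pos=(32,0), heading=118, 3 segment(s) drawn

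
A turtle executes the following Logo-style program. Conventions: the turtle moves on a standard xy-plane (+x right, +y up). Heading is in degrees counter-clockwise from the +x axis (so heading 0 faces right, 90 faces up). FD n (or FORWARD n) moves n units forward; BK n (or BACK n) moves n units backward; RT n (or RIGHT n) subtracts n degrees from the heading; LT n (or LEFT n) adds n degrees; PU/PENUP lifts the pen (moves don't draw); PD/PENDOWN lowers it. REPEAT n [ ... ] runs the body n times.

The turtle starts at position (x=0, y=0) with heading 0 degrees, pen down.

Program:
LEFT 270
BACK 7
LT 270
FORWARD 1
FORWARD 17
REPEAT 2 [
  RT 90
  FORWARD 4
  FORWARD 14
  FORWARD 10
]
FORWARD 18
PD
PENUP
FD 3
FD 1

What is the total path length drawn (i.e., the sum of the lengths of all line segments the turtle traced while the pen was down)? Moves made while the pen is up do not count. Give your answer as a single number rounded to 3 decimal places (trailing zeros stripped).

Executing turtle program step by step:
Start: pos=(0,0), heading=0, pen down
LT 270: heading 0 -> 270
BK 7: (0,0) -> (0,7) [heading=270, draw]
LT 270: heading 270 -> 180
FD 1: (0,7) -> (-1,7) [heading=180, draw]
FD 17: (-1,7) -> (-18,7) [heading=180, draw]
REPEAT 2 [
  -- iteration 1/2 --
  RT 90: heading 180 -> 90
  FD 4: (-18,7) -> (-18,11) [heading=90, draw]
  FD 14: (-18,11) -> (-18,25) [heading=90, draw]
  FD 10: (-18,25) -> (-18,35) [heading=90, draw]
  -- iteration 2/2 --
  RT 90: heading 90 -> 0
  FD 4: (-18,35) -> (-14,35) [heading=0, draw]
  FD 14: (-14,35) -> (0,35) [heading=0, draw]
  FD 10: (0,35) -> (10,35) [heading=0, draw]
]
FD 18: (10,35) -> (28,35) [heading=0, draw]
PD: pen down
PU: pen up
FD 3: (28,35) -> (31,35) [heading=0, move]
FD 1: (31,35) -> (32,35) [heading=0, move]
Final: pos=(32,35), heading=0, 10 segment(s) drawn

Segment lengths:
  seg 1: (0,0) -> (0,7), length = 7
  seg 2: (0,7) -> (-1,7), length = 1
  seg 3: (-1,7) -> (-18,7), length = 17
  seg 4: (-18,7) -> (-18,11), length = 4
  seg 5: (-18,11) -> (-18,25), length = 14
  seg 6: (-18,25) -> (-18,35), length = 10
  seg 7: (-18,35) -> (-14,35), length = 4
  seg 8: (-14,35) -> (0,35), length = 14
  seg 9: (0,35) -> (10,35), length = 10
  seg 10: (10,35) -> (28,35), length = 18
Total = 99

Answer: 99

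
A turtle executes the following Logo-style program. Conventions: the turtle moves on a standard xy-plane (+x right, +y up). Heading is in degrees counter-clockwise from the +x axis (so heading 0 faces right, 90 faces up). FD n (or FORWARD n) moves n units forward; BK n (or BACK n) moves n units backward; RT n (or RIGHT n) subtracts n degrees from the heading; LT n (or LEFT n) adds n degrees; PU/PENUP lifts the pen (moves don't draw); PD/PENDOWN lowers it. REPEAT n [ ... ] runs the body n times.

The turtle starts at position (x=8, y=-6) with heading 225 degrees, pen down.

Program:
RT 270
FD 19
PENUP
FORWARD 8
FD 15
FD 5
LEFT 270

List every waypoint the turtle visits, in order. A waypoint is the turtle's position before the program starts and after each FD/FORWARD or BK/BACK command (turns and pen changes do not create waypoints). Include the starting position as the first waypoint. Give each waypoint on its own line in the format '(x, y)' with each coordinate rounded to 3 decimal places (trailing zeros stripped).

Executing turtle program step by step:
Start: pos=(8,-6), heading=225, pen down
RT 270: heading 225 -> 315
FD 19: (8,-6) -> (21.435,-19.435) [heading=315, draw]
PU: pen up
FD 8: (21.435,-19.435) -> (27.092,-25.092) [heading=315, move]
FD 15: (27.092,-25.092) -> (37.698,-35.698) [heading=315, move]
FD 5: (37.698,-35.698) -> (41.234,-39.234) [heading=315, move]
LT 270: heading 315 -> 225
Final: pos=(41.234,-39.234), heading=225, 1 segment(s) drawn
Waypoints (5 total):
(8, -6)
(21.435, -19.435)
(27.092, -25.092)
(37.698, -35.698)
(41.234, -39.234)

Answer: (8, -6)
(21.435, -19.435)
(27.092, -25.092)
(37.698, -35.698)
(41.234, -39.234)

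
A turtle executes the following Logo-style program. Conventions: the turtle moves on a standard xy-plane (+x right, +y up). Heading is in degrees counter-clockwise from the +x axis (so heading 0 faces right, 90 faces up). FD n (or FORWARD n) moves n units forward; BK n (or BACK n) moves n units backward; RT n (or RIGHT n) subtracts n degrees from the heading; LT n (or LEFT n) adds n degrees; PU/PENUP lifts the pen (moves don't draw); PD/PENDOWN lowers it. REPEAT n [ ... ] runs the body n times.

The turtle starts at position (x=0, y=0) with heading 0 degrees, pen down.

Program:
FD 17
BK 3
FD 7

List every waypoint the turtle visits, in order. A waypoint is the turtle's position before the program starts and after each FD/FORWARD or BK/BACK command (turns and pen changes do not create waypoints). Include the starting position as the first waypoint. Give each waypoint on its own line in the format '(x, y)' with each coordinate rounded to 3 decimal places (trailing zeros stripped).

Answer: (0, 0)
(17, 0)
(14, 0)
(21, 0)

Derivation:
Executing turtle program step by step:
Start: pos=(0,0), heading=0, pen down
FD 17: (0,0) -> (17,0) [heading=0, draw]
BK 3: (17,0) -> (14,0) [heading=0, draw]
FD 7: (14,0) -> (21,0) [heading=0, draw]
Final: pos=(21,0), heading=0, 3 segment(s) drawn
Waypoints (4 total):
(0, 0)
(17, 0)
(14, 0)
(21, 0)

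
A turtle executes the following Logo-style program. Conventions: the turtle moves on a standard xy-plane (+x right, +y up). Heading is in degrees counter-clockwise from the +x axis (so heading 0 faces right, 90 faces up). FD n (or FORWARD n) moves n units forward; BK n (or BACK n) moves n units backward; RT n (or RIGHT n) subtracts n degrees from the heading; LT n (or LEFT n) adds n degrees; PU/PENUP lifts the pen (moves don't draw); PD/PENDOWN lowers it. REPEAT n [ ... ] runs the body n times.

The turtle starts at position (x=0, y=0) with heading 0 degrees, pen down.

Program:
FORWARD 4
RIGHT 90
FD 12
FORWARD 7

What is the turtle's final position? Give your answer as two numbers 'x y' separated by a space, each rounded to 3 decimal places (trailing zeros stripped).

Answer: 4 -19

Derivation:
Executing turtle program step by step:
Start: pos=(0,0), heading=0, pen down
FD 4: (0,0) -> (4,0) [heading=0, draw]
RT 90: heading 0 -> 270
FD 12: (4,0) -> (4,-12) [heading=270, draw]
FD 7: (4,-12) -> (4,-19) [heading=270, draw]
Final: pos=(4,-19), heading=270, 3 segment(s) drawn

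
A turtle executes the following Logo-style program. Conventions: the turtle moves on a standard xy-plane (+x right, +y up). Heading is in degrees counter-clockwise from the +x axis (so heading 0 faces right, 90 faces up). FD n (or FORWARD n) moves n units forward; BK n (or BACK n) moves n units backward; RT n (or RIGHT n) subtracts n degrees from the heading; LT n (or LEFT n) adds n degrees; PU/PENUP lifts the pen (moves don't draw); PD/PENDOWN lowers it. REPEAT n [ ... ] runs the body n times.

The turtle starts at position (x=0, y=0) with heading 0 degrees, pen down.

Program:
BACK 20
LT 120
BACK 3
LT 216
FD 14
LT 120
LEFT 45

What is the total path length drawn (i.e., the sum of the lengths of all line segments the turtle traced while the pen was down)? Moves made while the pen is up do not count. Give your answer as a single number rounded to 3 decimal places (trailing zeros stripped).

Executing turtle program step by step:
Start: pos=(0,0), heading=0, pen down
BK 20: (0,0) -> (-20,0) [heading=0, draw]
LT 120: heading 0 -> 120
BK 3: (-20,0) -> (-18.5,-2.598) [heading=120, draw]
LT 216: heading 120 -> 336
FD 14: (-18.5,-2.598) -> (-5.71,-8.292) [heading=336, draw]
LT 120: heading 336 -> 96
LT 45: heading 96 -> 141
Final: pos=(-5.71,-8.292), heading=141, 3 segment(s) drawn

Segment lengths:
  seg 1: (0,0) -> (-20,0), length = 20
  seg 2: (-20,0) -> (-18.5,-2.598), length = 3
  seg 3: (-18.5,-2.598) -> (-5.71,-8.292), length = 14
Total = 37

Answer: 37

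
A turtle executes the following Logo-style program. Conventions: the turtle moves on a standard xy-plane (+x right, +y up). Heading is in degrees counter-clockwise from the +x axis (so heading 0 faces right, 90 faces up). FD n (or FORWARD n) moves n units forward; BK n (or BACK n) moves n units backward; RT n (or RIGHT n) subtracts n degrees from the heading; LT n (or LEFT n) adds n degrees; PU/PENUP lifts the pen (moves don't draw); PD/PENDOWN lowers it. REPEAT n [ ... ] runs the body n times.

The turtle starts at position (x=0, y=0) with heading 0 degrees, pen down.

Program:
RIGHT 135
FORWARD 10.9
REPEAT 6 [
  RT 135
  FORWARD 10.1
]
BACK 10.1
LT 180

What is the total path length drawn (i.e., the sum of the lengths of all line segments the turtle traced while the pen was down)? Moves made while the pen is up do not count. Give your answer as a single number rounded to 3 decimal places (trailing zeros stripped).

Answer: 81.6

Derivation:
Executing turtle program step by step:
Start: pos=(0,0), heading=0, pen down
RT 135: heading 0 -> 225
FD 10.9: (0,0) -> (-7.707,-7.707) [heading=225, draw]
REPEAT 6 [
  -- iteration 1/6 --
  RT 135: heading 225 -> 90
  FD 10.1: (-7.707,-7.707) -> (-7.707,2.393) [heading=90, draw]
  -- iteration 2/6 --
  RT 135: heading 90 -> 315
  FD 10.1: (-7.707,2.393) -> (-0.566,-4.749) [heading=315, draw]
  -- iteration 3/6 --
  RT 135: heading 315 -> 180
  FD 10.1: (-0.566,-4.749) -> (-10.666,-4.749) [heading=180, draw]
  -- iteration 4/6 --
  RT 135: heading 180 -> 45
  FD 10.1: (-10.666,-4.749) -> (-3.524,2.393) [heading=45, draw]
  -- iteration 5/6 --
  RT 135: heading 45 -> 270
  FD 10.1: (-3.524,2.393) -> (-3.524,-7.707) [heading=270, draw]
  -- iteration 6/6 --
  RT 135: heading 270 -> 135
  FD 10.1: (-3.524,-7.707) -> (-10.666,-0.566) [heading=135, draw]
]
BK 10.1: (-10.666,-0.566) -> (-3.524,-7.707) [heading=135, draw]
LT 180: heading 135 -> 315
Final: pos=(-3.524,-7.707), heading=315, 8 segment(s) drawn

Segment lengths:
  seg 1: (0,0) -> (-7.707,-7.707), length = 10.9
  seg 2: (-7.707,-7.707) -> (-7.707,2.393), length = 10.1
  seg 3: (-7.707,2.393) -> (-0.566,-4.749), length = 10.1
  seg 4: (-0.566,-4.749) -> (-10.666,-4.749), length = 10.1
  seg 5: (-10.666,-4.749) -> (-3.524,2.393), length = 10.1
  seg 6: (-3.524,2.393) -> (-3.524,-7.707), length = 10.1
  seg 7: (-3.524,-7.707) -> (-10.666,-0.566), length = 10.1
  seg 8: (-10.666,-0.566) -> (-3.524,-7.707), length = 10.1
Total = 81.6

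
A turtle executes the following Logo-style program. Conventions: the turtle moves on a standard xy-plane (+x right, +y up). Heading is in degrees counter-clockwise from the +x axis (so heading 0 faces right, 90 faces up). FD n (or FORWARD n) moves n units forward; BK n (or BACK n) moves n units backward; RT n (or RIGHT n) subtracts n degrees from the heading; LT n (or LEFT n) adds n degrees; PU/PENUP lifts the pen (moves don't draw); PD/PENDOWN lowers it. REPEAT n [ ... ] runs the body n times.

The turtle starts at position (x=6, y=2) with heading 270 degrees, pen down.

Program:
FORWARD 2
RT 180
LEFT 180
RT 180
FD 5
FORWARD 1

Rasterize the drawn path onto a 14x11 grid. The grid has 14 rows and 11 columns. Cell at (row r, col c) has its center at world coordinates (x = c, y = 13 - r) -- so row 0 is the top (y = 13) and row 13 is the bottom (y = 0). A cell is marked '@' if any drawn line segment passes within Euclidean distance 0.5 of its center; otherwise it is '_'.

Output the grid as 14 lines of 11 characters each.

Answer: ___________
___________
___________
___________
___________
___________
___________
______@____
______@____
______@____
______@____
______@____
______@____
______@____

Derivation:
Segment 0: (6,2) -> (6,0)
Segment 1: (6,0) -> (6,5)
Segment 2: (6,5) -> (6,6)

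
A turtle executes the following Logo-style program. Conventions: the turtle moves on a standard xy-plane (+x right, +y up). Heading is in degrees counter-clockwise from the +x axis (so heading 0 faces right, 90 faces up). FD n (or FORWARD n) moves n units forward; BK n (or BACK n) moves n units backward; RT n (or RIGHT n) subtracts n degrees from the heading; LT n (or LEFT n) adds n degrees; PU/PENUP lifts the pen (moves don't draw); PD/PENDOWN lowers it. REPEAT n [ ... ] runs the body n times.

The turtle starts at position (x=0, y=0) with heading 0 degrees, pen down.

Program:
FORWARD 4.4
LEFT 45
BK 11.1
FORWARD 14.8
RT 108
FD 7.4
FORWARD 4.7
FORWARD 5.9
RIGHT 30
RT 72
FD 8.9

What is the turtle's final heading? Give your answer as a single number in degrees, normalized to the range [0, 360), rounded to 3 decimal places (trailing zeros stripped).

Executing turtle program step by step:
Start: pos=(0,0), heading=0, pen down
FD 4.4: (0,0) -> (4.4,0) [heading=0, draw]
LT 45: heading 0 -> 45
BK 11.1: (4.4,0) -> (-3.449,-7.849) [heading=45, draw]
FD 14.8: (-3.449,-7.849) -> (7.016,2.616) [heading=45, draw]
RT 108: heading 45 -> 297
FD 7.4: (7.016,2.616) -> (10.376,-3.977) [heading=297, draw]
FD 4.7: (10.376,-3.977) -> (12.51,-8.165) [heading=297, draw]
FD 5.9: (12.51,-8.165) -> (15.188,-13.422) [heading=297, draw]
RT 30: heading 297 -> 267
RT 72: heading 267 -> 195
FD 8.9: (15.188,-13.422) -> (6.591,-15.725) [heading=195, draw]
Final: pos=(6.591,-15.725), heading=195, 7 segment(s) drawn

Answer: 195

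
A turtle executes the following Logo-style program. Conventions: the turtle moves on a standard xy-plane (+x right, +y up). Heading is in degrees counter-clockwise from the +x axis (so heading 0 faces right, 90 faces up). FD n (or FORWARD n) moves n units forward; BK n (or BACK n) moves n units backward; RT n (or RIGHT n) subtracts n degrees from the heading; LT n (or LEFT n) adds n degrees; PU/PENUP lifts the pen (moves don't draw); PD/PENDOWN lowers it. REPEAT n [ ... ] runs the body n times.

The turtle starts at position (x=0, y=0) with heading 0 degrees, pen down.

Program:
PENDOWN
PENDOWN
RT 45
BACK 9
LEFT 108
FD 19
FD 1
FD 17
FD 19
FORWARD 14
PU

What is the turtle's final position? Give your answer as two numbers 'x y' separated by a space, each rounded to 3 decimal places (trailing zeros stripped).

Executing turtle program step by step:
Start: pos=(0,0), heading=0, pen down
PD: pen down
PD: pen down
RT 45: heading 0 -> 315
BK 9: (0,0) -> (-6.364,6.364) [heading=315, draw]
LT 108: heading 315 -> 63
FD 19: (-6.364,6.364) -> (2.262,23.293) [heading=63, draw]
FD 1: (2.262,23.293) -> (2.716,24.184) [heading=63, draw]
FD 17: (2.716,24.184) -> (10.434,39.331) [heading=63, draw]
FD 19: (10.434,39.331) -> (19.06,56.26) [heading=63, draw]
FD 14: (19.06,56.26) -> (25.415,68.734) [heading=63, draw]
PU: pen up
Final: pos=(25.415,68.734), heading=63, 6 segment(s) drawn

Answer: 25.415 68.734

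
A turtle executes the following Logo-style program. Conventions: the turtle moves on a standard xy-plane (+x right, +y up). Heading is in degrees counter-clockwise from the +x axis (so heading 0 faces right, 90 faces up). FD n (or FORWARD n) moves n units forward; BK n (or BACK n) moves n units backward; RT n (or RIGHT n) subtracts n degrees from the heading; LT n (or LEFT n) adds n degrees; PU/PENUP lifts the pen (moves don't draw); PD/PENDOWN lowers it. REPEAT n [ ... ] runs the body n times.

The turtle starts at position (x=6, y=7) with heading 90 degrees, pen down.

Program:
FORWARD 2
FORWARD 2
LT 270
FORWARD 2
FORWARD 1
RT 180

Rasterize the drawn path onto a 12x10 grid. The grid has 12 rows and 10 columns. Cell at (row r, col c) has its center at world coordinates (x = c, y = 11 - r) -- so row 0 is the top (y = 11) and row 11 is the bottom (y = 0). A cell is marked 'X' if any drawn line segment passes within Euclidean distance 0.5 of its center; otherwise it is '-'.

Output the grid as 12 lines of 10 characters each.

Answer: ------XXXX
------X---
------X---
------X---
------X---
----------
----------
----------
----------
----------
----------
----------

Derivation:
Segment 0: (6,7) -> (6,9)
Segment 1: (6,9) -> (6,11)
Segment 2: (6,11) -> (8,11)
Segment 3: (8,11) -> (9,11)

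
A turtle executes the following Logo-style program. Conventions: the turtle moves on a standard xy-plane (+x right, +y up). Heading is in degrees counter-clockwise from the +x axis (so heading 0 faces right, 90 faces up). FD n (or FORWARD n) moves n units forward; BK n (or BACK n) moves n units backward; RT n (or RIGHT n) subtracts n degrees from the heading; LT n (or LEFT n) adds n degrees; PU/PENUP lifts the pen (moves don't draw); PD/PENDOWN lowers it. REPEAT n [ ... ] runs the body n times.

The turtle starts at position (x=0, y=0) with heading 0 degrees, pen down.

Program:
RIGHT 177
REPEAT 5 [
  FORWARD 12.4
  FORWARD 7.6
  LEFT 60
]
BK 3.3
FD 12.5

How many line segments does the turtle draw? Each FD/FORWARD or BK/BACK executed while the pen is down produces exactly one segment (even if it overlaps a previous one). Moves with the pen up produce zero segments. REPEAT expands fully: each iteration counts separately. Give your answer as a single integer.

Executing turtle program step by step:
Start: pos=(0,0), heading=0, pen down
RT 177: heading 0 -> 183
REPEAT 5 [
  -- iteration 1/5 --
  FD 12.4: (0,0) -> (-12.383,-0.649) [heading=183, draw]
  FD 7.6: (-12.383,-0.649) -> (-19.973,-1.047) [heading=183, draw]
  LT 60: heading 183 -> 243
  -- iteration 2/5 --
  FD 12.4: (-19.973,-1.047) -> (-25.602,-12.095) [heading=243, draw]
  FD 7.6: (-25.602,-12.095) -> (-29.052,-18.867) [heading=243, draw]
  LT 60: heading 243 -> 303
  -- iteration 3/5 --
  FD 12.4: (-29.052,-18.867) -> (-22.299,-29.266) [heading=303, draw]
  FD 7.6: (-22.299,-29.266) -> (-18.16,-35.64) [heading=303, draw]
  LT 60: heading 303 -> 3
  -- iteration 4/5 --
  FD 12.4: (-18.16,-35.64) -> (-5.777,-34.991) [heading=3, draw]
  FD 7.6: (-5.777,-34.991) -> (1.813,-34.594) [heading=3, draw]
  LT 60: heading 3 -> 63
  -- iteration 5/5 --
  FD 12.4: (1.813,-34.594) -> (7.442,-23.545) [heading=63, draw]
  FD 7.6: (7.442,-23.545) -> (10.893,-16.773) [heading=63, draw]
  LT 60: heading 63 -> 123
]
BK 3.3: (10.893,-16.773) -> (12.69,-19.541) [heading=123, draw]
FD 12.5: (12.69,-19.541) -> (5.882,-9.058) [heading=123, draw]
Final: pos=(5.882,-9.058), heading=123, 12 segment(s) drawn
Segments drawn: 12

Answer: 12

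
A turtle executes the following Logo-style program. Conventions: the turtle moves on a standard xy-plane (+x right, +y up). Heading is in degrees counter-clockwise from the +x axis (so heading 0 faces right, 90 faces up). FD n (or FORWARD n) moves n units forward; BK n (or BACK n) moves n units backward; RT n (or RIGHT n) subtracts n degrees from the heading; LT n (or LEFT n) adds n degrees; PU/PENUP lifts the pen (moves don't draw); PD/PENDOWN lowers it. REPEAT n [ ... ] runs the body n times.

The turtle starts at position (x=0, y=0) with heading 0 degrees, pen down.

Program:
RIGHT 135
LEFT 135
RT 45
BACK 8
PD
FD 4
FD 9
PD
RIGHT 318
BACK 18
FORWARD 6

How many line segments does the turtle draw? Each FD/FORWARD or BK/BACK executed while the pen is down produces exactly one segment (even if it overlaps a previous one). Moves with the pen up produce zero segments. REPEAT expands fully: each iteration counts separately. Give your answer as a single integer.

Executing turtle program step by step:
Start: pos=(0,0), heading=0, pen down
RT 135: heading 0 -> 225
LT 135: heading 225 -> 0
RT 45: heading 0 -> 315
BK 8: (0,0) -> (-5.657,5.657) [heading=315, draw]
PD: pen down
FD 4: (-5.657,5.657) -> (-2.828,2.828) [heading=315, draw]
FD 9: (-2.828,2.828) -> (3.536,-3.536) [heading=315, draw]
PD: pen down
RT 318: heading 315 -> 357
BK 18: (3.536,-3.536) -> (-14.44,-2.593) [heading=357, draw]
FD 6: (-14.44,-2.593) -> (-8.448,-2.908) [heading=357, draw]
Final: pos=(-8.448,-2.908), heading=357, 5 segment(s) drawn
Segments drawn: 5

Answer: 5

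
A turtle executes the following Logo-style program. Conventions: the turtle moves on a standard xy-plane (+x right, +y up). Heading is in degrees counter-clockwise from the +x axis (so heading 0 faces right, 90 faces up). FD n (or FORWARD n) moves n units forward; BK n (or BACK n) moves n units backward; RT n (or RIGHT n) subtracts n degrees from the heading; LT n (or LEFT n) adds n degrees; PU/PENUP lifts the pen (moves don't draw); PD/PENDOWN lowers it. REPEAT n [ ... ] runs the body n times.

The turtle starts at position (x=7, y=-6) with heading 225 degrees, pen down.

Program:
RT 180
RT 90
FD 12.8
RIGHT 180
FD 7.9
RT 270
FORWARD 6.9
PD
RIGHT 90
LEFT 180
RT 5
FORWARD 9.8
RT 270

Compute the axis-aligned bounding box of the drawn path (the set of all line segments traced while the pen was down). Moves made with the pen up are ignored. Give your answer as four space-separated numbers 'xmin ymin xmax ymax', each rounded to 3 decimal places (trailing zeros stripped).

Answer: 5.586 -21.851 16.051 -6

Derivation:
Executing turtle program step by step:
Start: pos=(7,-6), heading=225, pen down
RT 180: heading 225 -> 45
RT 90: heading 45 -> 315
FD 12.8: (7,-6) -> (16.051,-15.051) [heading=315, draw]
RT 180: heading 315 -> 135
FD 7.9: (16.051,-15.051) -> (10.465,-9.465) [heading=135, draw]
RT 270: heading 135 -> 225
FD 6.9: (10.465,-9.465) -> (5.586,-14.344) [heading=225, draw]
PD: pen down
RT 90: heading 225 -> 135
LT 180: heading 135 -> 315
RT 5: heading 315 -> 310
FD 9.8: (5.586,-14.344) -> (11.885,-21.851) [heading=310, draw]
RT 270: heading 310 -> 40
Final: pos=(11.885,-21.851), heading=40, 4 segment(s) drawn

Segment endpoints: x in {5.586, 7, 10.465, 11.885, 16.051}, y in {-21.851, -15.051, -14.344, -9.465, -6}
xmin=5.586, ymin=-21.851, xmax=16.051, ymax=-6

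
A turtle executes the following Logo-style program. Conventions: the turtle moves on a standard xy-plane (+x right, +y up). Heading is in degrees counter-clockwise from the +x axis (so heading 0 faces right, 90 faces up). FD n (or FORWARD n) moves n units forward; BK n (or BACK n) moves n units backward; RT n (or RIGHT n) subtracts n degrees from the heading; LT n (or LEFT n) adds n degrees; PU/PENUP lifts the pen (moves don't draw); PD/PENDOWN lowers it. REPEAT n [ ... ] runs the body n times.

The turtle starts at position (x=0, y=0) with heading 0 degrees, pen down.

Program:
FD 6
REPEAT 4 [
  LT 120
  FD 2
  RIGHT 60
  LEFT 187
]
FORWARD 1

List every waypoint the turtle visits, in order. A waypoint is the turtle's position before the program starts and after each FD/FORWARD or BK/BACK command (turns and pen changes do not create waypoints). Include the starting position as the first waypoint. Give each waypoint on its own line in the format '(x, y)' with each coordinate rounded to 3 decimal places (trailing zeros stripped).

Executing turtle program step by step:
Start: pos=(0,0), heading=0, pen down
FD 6: (0,0) -> (6,0) [heading=0, draw]
REPEAT 4 [
  -- iteration 1/4 --
  LT 120: heading 0 -> 120
  FD 2: (6,0) -> (5,1.732) [heading=120, draw]
  RT 60: heading 120 -> 60
  LT 187: heading 60 -> 247
  -- iteration 2/4 --
  LT 120: heading 247 -> 7
  FD 2: (5,1.732) -> (6.985,1.976) [heading=7, draw]
  RT 60: heading 7 -> 307
  LT 187: heading 307 -> 134
  -- iteration 3/4 --
  LT 120: heading 134 -> 254
  FD 2: (6.985,1.976) -> (6.434,0.053) [heading=254, draw]
  RT 60: heading 254 -> 194
  LT 187: heading 194 -> 21
  -- iteration 4/4 --
  LT 120: heading 21 -> 141
  FD 2: (6.434,0.053) -> (4.88,1.312) [heading=141, draw]
  RT 60: heading 141 -> 81
  LT 187: heading 81 -> 268
]
FD 1: (4.88,1.312) -> (4.845,0.313) [heading=268, draw]
Final: pos=(4.845,0.313), heading=268, 6 segment(s) drawn
Waypoints (7 total):
(0, 0)
(6, 0)
(5, 1.732)
(6.985, 1.976)
(6.434, 0.053)
(4.88, 1.312)
(4.845, 0.313)

Answer: (0, 0)
(6, 0)
(5, 1.732)
(6.985, 1.976)
(6.434, 0.053)
(4.88, 1.312)
(4.845, 0.313)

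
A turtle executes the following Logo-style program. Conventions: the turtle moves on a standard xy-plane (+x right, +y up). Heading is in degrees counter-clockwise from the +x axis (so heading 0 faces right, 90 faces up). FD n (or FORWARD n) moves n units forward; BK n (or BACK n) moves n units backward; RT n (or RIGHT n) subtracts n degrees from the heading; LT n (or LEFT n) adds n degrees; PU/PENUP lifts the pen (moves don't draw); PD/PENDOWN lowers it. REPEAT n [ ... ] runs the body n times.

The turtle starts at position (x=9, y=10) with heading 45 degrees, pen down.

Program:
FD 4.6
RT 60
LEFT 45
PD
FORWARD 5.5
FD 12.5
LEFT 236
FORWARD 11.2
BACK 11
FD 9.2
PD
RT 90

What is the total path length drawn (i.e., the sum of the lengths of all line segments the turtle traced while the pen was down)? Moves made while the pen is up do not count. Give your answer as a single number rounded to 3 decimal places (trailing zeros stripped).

Answer: 54

Derivation:
Executing turtle program step by step:
Start: pos=(9,10), heading=45, pen down
FD 4.6: (9,10) -> (12.253,13.253) [heading=45, draw]
RT 60: heading 45 -> 345
LT 45: heading 345 -> 30
PD: pen down
FD 5.5: (12.253,13.253) -> (17.016,16.003) [heading=30, draw]
FD 12.5: (17.016,16.003) -> (27.841,22.253) [heading=30, draw]
LT 236: heading 30 -> 266
FD 11.2: (27.841,22.253) -> (27.06,11.08) [heading=266, draw]
BK 11: (27.06,11.08) -> (27.827,22.053) [heading=266, draw]
FD 9.2: (27.827,22.053) -> (27.185,12.876) [heading=266, draw]
PD: pen down
RT 90: heading 266 -> 176
Final: pos=(27.185,12.876), heading=176, 6 segment(s) drawn

Segment lengths:
  seg 1: (9,10) -> (12.253,13.253), length = 4.6
  seg 2: (12.253,13.253) -> (17.016,16.003), length = 5.5
  seg 3: (17.016,16.003) -> (27.841,22.253), length = 12.5
  seg 4: (27.841,22.253) -> (27.06,11.08), length = 11.2
  seg 5: (27.06,11.08) -> (27.827,22.053), length = 11
  seg 6: (27.827,22.053) -> (27.185,12.876), length = 9.2
Total = 54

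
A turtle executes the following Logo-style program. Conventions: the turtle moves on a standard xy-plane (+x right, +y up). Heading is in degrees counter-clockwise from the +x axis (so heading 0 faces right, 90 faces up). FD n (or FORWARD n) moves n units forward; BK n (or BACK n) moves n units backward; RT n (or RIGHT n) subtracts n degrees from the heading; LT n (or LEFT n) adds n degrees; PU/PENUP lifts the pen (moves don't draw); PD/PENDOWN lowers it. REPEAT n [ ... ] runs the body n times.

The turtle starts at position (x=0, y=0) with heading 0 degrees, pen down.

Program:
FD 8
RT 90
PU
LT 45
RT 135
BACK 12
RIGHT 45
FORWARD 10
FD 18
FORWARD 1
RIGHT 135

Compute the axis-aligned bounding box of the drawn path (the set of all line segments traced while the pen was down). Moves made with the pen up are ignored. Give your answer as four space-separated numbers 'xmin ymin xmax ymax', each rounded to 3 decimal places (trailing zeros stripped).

Answer: 0 0 8 0

Derivation:
Executing turtle program step by step:
Start: pos=(0,0), heading=0, pen down
FD 8: (0,0) -> (8,0) [heading=0, draw]
RT 90: heading 0 -> 270
PU: pen up
LT 45: heading 270 -> 315
RT 135: heading 315 -> 180
BK 12: (8,0) -> (20,0) [heading=180, move]
RT 45: heading 180 -> 135
FD 10: (20,0) -> (12.929,7.071) [heading=135, move]
FD 18: (12.929,7.071) -> (0.201,19.799) [heading=135, move]
FD 1: (0.201,19.799) -> (-0.506,20.506) [heading=135, move]
RT 135: heading 135 -> 0
Final: pos=(-0.506,20.506), heading=0, 1 segment(s) drawn

Segment endpoints: x in {0, 8}, y in {0}
xmin=0, ymin=0, xmax=8, ymax=0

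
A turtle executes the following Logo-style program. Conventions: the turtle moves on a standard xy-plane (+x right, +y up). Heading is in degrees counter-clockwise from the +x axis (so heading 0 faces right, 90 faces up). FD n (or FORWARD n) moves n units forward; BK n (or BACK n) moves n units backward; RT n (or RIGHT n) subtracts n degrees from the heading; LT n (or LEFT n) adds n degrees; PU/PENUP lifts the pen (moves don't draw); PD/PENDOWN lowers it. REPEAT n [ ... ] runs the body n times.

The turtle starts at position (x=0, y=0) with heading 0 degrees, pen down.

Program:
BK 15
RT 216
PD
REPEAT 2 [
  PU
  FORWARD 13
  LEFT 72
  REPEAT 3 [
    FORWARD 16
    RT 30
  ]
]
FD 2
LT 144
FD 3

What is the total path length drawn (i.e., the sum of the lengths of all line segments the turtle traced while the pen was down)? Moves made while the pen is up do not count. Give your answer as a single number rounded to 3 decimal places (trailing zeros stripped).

Answer: 15

Derivation:
Executing turtle program step by step:
Start: pos=(0,0), heading=0, pen down
BK 15: (0,0) -> (-15,0) [heading=0, draw]
RT 216: heading 0 -> 144
PD: pen down
REPEAT 2 [
  -- iteration 1/2 --
  PU: pen up
  FD 13: (-15,0) -> (-25.517,7.641) [heading=144, move]
  LT 72: heading 144 -> 216
  REPEAT 3 [
    -- iteration 1/3 --
    FD 16: (-25.517,7.641) -> (-38.461,-1.763) [heading=216, move]
    RT 30: heading 216 -> 186
    -- iteration 2/3 --
    FD 16: (-38.461,-1.763) -> (-54.374,-3.436) [heading=186, move]
    RT 30: heading 186 -> 156
    -- iteration 3/3 --
    FD 16: (-54.374,-3.436) -> (-68.991,3.072) [heading=156, move]
    RT 30: heading 156 -> 126
  ]
  -- iteration 2/2 --
  PU: pen up
  FD 13: (-68.991,3.072) -> (-76.632,13.589) [heading=126, move]
  LT 72: heading 126 -> 198
  REPEAT 3 [
    -- iteration 1/3 --
    FD 16: (-76.632,13.589) -> (-91.849,8.645) [heading=198, move]
    RT 30: heading 198 -> 168
    -- iteration 2/3 --
    FD 16: (-91.849,8.645) -> (-107.499,11.972) [heading=168, move]
    RT 30: heading 168 -> 138
    -- iteration 3/3 --
    FD 16: (-107.499,11.972) -> (-119.389,22.678) [heading=138, move]
    RT 30: heading 138 -> 108
  ]
]
FD 2: (-119.389,22.678) -> (-120.007,24.58) [heading=108, move]
LT 144: heading 108 -> 252
FD 3: (-120.007,24.58) -> (-120.934,21.727) [heading=252, move]
Final: pos=(-120.934,21.727), heading=252, 1 segment(s) drawn

Segment lengths:
  seg 1: (0,0) -> (-15,0), length = 15
Total = 15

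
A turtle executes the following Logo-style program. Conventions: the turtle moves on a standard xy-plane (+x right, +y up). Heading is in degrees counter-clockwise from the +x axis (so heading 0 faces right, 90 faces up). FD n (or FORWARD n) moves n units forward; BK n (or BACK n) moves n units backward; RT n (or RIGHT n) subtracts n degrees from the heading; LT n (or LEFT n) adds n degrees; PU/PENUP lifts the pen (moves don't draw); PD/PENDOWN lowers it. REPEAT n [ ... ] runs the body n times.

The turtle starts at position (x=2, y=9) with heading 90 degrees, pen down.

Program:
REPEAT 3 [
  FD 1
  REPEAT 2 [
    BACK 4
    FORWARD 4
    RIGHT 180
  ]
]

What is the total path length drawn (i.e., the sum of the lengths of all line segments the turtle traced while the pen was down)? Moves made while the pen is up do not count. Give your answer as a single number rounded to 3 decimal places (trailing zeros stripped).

Executing turtle program step by step:
Start: pos=(2,9), heading=90, pen down
REPEAT 3 [
  -- iteration 1/3 --
  FD 1: (2,9) -> (2,10) [heading=90, draw]
  REPEAT 2 [
    -- iteration 1/2 --
    BK 4: (2,10) -> (2,6) [heading=90, draw]
    FD 4: (2,6) -> (2,10) [heading=90, draw]
    RT 180: heading 90 -> 270
    -- iteration 2/2 --
    BK 4: (2,10) -> (2,14) [heading=270, draw]
    FD 4: (2,14) -> (2,10) [heading=270, draw]
    RT 180: heading 270 -> 90
  ]
  -- iteration 2/3 --
  FD 1: (2,10) -> (2,11) [heading=90, draw]
  REPEAT 2 [
    -- iteration 1/2 --
    BK 4: (2,11) -> (2,7) [heading=90, draw]
    FD 4: (2,7) -> (2,11) [heading=90, draw]
    RT 180: heading 90 -> 270
    -- iteration 2/2 --
    BK 4: (2,11) -> (2,15) [heading=270, draw]
    FD 4: (2,15) -> (2,11) [heading=270, draw]
    RT 180: heading 270 -> 90
  ]
  -- iteration 3/3 --
  FD 1: (2,11) -> (2,12) [heading=90, draw]
  REPEAT 2 [
    -- iteration 1/2 --
    BK 4: (2,12) -> (2,8) [heading=90, draw]
    FD 4: (2,8) -> (2,12) [heading=90, draw]
    RT 180: heading 90 -> 270
    -- iteration 2/2 --
    BK 4: (2,12) -> (2,16) [heading=270, draw]
    FD 4: (2,16) -> (2,12) [heading=270, draw]
    RT 180: heading 270 -> 90
  ]
]
Final: pos=(2,12), heading=90, 15 segment(s) drawn

Segment lengths:
  seg 1: (2,9) -> (2,10), length = 1
  seg 2: (2,10) -> (2,6), length = 4
  seg 3: (2,6) -> (2,10), length = 4
  seg 4: (2,10) -> (2,14), length = 4
  seg 5: (2,14) -> (2,10), length = 4
  seg 6: (2,10) -> (2,11), length = 1
  seg 7: (2,11) -> (2,7), length = 4
  seg 8: (2,7) -> (2,11), length = 4
  seg 9: (2,11) -> (2,15), length = 4
  seg 10: (2,15) -> (2,11), length = 4
  seg 11: (2,11) -> (2,12), length = 1
  seg 12: (2,12) -> (2,8), length = 4
  seg 13: (2,8) -> (2,12), length = 4
  seg 14: (2,12) -> (2,16), length = 4
  seg 15: (2,16) -> (2,12), length = 4
Total = 51

Answer: 51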